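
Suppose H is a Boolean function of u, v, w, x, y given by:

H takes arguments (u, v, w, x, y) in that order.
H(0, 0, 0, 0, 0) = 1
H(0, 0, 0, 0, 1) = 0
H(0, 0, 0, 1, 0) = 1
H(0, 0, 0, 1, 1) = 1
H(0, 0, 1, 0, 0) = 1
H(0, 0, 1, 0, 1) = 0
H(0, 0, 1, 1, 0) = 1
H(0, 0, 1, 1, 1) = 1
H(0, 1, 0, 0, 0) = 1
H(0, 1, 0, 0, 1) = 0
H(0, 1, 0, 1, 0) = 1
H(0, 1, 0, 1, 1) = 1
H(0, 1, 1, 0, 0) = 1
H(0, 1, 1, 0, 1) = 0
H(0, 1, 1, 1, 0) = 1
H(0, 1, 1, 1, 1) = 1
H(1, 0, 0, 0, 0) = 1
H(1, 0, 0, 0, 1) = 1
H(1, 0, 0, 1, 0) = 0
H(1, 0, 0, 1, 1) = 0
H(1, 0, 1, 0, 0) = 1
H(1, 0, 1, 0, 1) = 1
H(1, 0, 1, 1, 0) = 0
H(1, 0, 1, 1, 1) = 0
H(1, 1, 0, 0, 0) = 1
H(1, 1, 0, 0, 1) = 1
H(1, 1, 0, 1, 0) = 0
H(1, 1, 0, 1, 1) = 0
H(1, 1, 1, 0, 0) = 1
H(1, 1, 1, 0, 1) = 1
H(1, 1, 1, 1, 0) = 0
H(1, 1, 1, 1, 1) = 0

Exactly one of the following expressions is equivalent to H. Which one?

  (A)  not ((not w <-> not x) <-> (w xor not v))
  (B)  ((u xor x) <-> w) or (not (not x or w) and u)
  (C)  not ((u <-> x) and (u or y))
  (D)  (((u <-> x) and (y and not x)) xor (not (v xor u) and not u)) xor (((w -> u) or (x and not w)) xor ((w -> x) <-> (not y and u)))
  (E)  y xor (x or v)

(A) disagrees with H on (0,0,0,0,0) (formula → 0, table → 1); rule it out.
(B) disagrees with H on (0,0,0,0,1) (formula → 1, table → 0); rule it out.
(D) disagrees with H on (0,0,0,0,0) (formula → 0, table → 1); rule it out.
(E) disagrees with H on (0,0,0,0,0) (formula → 0, table → 1); rule it out.
That leaves (C). Evaluating it on every row reproduces the table of H exactly.

C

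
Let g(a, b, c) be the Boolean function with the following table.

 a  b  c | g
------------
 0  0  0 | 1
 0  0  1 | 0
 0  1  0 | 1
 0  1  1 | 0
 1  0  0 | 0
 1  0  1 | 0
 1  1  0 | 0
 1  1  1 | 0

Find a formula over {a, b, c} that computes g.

Collect the rows where g=1 — (0,0,0), (0,1,0) — and write one minterm per row: ¬a·¬b·¬c, ¬a·b·¬c. Their union (logical OR) reproduces the table exactly.

g(a, b, c) = ((~a & ~b) & ~c) | ((~a & b) & ~c)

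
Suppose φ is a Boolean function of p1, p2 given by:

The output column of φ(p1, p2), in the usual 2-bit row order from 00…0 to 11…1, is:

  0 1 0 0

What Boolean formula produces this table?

φ(p1, p2) = ~p1 & p2

1 only at (0,1): NOT p1 AND p2.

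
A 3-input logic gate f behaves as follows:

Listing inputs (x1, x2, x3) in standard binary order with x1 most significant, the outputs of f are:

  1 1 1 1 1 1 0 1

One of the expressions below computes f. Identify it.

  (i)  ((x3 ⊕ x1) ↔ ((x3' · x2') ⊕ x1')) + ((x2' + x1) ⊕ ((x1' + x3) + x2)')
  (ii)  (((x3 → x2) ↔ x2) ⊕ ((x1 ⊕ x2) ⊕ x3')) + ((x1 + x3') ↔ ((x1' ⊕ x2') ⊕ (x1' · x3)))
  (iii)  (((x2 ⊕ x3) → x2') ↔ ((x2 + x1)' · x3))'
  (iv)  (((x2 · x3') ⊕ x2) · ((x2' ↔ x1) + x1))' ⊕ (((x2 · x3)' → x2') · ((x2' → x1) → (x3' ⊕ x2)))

ii

(i) fails at (0,1,0): the formula yields 0, f is 1.
(iii) fails at (0,0,1): the formula yields 0, f is 1.
(iv) fails at (0,0,0): the formula yields 0, f is 1.
(ii) is the remaining candidate, and it agrees with f on all 8 inputs.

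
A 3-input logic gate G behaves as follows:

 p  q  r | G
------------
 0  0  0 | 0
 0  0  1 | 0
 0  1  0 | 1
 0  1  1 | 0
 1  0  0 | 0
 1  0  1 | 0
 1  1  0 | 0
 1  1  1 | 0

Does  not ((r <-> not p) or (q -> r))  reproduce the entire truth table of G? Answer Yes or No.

Yes

Evaluate not ((r <-> not p) or (q -> r)) on each row and compare to G:
  p=0, q=0, r=0: formula gives 0, G = 0 ✓
  p=0, q=0, r=1: formula gives 0, G = 0 ✓
  p=0, q=1, r=0: formula gives 1, G = 1 ✓
  p=0, q=1, r=1: formula gives 0, G = 0 ✓
  p=1, q=0, r=0: formula gives 0, G = 0 ✓
  …and likewise for the remaining 3 rows.
All 8 rows match — the expression computes G exactly.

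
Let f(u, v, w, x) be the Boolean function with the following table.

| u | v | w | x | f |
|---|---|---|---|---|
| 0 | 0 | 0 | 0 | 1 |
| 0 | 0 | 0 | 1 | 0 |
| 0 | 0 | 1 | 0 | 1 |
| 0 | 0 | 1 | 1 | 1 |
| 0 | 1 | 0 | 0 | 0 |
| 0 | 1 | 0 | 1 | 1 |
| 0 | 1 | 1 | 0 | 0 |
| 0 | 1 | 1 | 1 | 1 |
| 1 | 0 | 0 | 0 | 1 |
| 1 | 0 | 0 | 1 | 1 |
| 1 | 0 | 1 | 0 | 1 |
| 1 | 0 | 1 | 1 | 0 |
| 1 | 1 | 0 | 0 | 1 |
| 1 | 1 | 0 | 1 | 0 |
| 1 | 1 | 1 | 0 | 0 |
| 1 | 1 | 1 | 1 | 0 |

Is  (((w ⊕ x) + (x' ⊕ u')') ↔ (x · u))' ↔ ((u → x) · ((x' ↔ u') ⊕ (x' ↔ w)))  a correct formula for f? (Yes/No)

No

Test each input against both f and the formula:
  u=0, v=0, w=0, x=0: formula gives 1, f = 1 ✓
  u=0, v=0, w=0, x=1: formula gives 1, but f = 0 ✗
Since they disagree at (0,0,0,1), the expression is not a correct formula for f.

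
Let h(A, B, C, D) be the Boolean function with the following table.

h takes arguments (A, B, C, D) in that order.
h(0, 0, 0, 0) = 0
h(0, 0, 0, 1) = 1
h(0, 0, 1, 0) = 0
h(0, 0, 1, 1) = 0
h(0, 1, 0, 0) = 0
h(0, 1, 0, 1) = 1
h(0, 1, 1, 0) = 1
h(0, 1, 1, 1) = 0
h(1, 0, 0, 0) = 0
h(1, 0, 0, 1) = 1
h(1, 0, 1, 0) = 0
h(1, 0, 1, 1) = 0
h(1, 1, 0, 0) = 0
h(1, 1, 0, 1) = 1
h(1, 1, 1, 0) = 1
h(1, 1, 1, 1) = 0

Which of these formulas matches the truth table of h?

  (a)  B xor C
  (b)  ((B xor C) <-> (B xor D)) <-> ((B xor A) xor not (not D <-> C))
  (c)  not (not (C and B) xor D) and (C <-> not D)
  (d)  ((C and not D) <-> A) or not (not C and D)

(a): at (0,0,0,1) it gives 0, but h = 1 — eliminated.
(b): at (0,0,0,0) it gives 1, but h = 0 — eliminated.
(d): at (0,0,0,0) it gives 1, but h = 0 — eliminated.
(c) is the remaining candidate, and it agrees with h on all 16 inputs.

c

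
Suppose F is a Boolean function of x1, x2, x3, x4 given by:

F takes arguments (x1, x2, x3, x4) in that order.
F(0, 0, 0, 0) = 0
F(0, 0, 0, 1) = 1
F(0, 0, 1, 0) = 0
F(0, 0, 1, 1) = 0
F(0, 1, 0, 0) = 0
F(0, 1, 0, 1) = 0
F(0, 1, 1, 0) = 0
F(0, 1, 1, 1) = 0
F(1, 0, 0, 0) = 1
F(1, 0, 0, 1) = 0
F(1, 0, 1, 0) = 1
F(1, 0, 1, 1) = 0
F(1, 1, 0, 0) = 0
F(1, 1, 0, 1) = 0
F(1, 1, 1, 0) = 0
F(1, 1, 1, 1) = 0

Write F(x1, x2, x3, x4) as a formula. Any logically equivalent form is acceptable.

The 1-rows are (0,0,0,1), (1,0,0,0), (1,0,1,0). Each contributes one minterm — ¬x1·¬x2·¬x3·x4; x1·¬x2·¬x3·¬x4; x1·¬x2·x3·¬x4 — and their disjunction is a sum-of-products form of F.

F(x1, x2, x3, x4) = ((((¬x1 ∧ ¬x2) ∧ ¬x3) ∧ x4) ∨ (((x1 ∧ ¬x2) ∧ ¬x3) ∧ ¬x4)) ∨ (((x1 ∧ ¬x2) ∧ x3) ∧ ¬x4)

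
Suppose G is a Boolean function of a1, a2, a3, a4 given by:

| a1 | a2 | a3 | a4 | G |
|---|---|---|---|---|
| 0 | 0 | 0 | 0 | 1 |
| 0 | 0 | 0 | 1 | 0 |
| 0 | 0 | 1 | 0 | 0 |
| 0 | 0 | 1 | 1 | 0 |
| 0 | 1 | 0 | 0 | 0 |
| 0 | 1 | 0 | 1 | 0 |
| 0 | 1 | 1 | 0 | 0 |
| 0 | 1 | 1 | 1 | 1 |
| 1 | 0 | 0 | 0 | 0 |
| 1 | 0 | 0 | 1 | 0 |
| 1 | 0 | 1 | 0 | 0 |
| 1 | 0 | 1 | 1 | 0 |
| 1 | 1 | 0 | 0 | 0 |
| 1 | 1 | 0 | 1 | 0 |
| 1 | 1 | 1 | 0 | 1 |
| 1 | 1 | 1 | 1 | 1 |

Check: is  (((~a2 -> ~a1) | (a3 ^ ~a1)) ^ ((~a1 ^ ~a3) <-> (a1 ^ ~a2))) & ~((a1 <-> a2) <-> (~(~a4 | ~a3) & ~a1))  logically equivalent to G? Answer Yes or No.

Test each input against both G and the formula:
  a1=0, a2=0, a3=0, a4=0: formula gives 1, G = 1 ✓
  a1=0, a2=0, a3=0, a4=1: formula gives 1, but G = 0 ✗
Since they disagree at (0,0,0,1), the expression is not a correct formula for G.

No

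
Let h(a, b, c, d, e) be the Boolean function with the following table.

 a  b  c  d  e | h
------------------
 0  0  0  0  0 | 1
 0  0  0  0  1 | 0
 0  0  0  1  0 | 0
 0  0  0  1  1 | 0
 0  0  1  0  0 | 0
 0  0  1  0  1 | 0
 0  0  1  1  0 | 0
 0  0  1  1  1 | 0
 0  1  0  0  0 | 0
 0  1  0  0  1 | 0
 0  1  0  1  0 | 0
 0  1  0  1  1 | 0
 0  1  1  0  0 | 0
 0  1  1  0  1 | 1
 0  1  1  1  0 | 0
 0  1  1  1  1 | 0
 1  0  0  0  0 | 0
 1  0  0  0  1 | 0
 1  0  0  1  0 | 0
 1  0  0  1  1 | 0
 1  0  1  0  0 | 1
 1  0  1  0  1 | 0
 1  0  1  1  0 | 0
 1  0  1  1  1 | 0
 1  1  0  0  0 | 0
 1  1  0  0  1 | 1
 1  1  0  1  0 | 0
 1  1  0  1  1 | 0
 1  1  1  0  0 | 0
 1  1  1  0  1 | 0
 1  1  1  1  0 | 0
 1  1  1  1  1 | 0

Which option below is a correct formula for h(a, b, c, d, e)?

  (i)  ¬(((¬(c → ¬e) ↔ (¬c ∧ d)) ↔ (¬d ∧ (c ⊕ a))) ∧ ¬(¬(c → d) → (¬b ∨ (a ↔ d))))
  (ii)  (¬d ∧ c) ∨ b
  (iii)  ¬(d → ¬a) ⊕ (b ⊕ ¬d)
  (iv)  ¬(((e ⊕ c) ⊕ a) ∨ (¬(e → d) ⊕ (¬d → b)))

(i) fails at (0,0,0,0,1): the formula yields 1, h is 0.
(ii) fails at (0,0,0,0,0): the formula yields 0, h is 1.
(iii) fails at (0,0,0,0,1): the formula yields 1, h is 0.
Only (iv) survives; checking it on all 32 rows confirms it matches h.

iv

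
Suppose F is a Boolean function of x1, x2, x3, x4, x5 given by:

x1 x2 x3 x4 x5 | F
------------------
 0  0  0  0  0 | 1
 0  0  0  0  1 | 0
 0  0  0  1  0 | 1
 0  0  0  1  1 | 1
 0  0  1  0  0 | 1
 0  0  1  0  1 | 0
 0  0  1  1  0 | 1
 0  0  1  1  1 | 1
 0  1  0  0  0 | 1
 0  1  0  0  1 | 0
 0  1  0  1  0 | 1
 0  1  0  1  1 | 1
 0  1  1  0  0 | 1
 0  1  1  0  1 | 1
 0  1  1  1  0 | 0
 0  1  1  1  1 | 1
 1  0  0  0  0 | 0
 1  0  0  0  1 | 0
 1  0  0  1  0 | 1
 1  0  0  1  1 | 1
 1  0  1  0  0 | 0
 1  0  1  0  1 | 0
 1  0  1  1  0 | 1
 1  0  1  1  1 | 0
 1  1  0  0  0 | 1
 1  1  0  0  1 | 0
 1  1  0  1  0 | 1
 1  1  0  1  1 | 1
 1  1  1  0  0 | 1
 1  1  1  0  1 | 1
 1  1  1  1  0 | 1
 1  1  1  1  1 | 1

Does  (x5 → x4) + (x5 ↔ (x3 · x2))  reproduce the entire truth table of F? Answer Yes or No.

Evaluate (x5 → x4) + (x5 ↔ (x3 · x2)) on each row and compare to F:
  x1=0, x2=0, x3=0, x4=0, x5=0: formula gives 1, F = 1 ✓
  x1=0, x2=0, x3=0, x4=0, x5=1: formula gives 0, F = 0 ✓
  x1=0, x2=0, x3=0, x4=1, x5=0: formula gives 1, F = 1 ✓
  x1=0, x2=0, x3=0, x4=1, x5=1: formula gives 1, F = 1 ✓
  …
  x1=0, x2=1, x3=1, x4=1, x5=0: formula gives 1, but F = 0 ✗
A single disagreement suffices: at (0,1,1,1,0) they differ, so the formula does not compute F.

No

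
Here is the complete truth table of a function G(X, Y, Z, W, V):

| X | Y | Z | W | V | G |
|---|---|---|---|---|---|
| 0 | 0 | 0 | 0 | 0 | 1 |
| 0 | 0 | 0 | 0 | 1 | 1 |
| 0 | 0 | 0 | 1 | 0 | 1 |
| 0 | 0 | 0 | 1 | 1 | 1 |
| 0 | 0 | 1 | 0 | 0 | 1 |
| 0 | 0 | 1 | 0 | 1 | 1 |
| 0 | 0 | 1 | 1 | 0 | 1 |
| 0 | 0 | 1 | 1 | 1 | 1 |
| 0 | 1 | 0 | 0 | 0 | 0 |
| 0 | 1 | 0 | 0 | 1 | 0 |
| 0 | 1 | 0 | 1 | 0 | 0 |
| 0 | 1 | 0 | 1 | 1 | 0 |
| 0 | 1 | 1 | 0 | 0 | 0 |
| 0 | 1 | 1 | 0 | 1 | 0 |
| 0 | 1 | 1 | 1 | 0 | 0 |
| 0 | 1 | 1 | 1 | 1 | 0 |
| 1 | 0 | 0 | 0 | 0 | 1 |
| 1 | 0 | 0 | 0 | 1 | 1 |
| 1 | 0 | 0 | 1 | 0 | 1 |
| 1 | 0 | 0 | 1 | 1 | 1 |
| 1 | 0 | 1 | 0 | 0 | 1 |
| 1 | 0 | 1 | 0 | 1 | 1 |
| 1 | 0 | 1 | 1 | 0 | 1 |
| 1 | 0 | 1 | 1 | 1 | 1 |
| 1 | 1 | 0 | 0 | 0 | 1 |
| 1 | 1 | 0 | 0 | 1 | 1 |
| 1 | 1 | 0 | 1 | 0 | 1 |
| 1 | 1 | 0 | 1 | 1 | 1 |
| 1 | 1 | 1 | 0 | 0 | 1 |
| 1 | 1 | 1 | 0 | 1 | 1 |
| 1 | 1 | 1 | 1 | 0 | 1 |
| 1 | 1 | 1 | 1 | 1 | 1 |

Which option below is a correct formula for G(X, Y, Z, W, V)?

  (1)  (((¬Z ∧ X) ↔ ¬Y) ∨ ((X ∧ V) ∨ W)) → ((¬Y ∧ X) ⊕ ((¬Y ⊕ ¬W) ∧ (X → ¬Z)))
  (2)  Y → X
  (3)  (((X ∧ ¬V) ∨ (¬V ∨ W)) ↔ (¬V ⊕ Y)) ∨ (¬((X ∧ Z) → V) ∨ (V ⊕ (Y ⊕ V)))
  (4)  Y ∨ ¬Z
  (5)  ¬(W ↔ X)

2

(1): at (0,1,0,0,0) it gives 1, but G = 0 — eliminated.
(3): at (0,0,0,1,1) it gives 0, but G = 1 — eliminated.
(4): at (0,0,1,0,0) it gives 0, but G = 1 — eliminated.
(5): at (0,0,0,0,0) it gives 0, but G = 1 — eliminated.
(2) is the remaining candidate, and it agrees with G on all 32 inputs.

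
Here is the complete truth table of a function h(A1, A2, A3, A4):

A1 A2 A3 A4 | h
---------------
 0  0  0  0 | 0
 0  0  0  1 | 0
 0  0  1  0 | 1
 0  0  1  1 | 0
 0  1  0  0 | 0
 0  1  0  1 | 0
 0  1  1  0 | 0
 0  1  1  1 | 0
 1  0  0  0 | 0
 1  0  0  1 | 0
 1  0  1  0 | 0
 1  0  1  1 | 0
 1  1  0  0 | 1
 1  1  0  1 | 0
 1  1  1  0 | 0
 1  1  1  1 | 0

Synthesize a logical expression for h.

h(A1, A2, A3, A4) = (((not A1 and not A2) and A3) and not A4) or (((A1 and A2) and not A3) and not A4)

The 1-rows are (0,0,1,0), (1,1,0,0). Each contributes one minterm — ¬A1·¬A2·A3·¬A4; A1·A2·¬A3·¬A4 — and their disjunction is a sum-of-products form of h.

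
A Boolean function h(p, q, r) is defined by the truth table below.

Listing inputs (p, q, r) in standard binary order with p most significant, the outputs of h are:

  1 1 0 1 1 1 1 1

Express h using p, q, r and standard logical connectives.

Only row (0,1,0) gives 0. So h is 1 everywhere except there — the complement of the minterm ¬p·q·¬r.

h(p, q, r) = NOT ((NOT p AND q) AND NOT r)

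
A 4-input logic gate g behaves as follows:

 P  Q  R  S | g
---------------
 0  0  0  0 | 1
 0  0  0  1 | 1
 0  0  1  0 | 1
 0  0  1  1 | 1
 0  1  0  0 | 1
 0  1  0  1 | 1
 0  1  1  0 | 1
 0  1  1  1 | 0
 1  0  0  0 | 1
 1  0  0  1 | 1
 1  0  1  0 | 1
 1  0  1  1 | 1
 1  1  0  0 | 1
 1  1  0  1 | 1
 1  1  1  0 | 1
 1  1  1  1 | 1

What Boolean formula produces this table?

Only row (0,1,1,1) gives 0. So g is 1 everywhere except there — the complement of the minterm ¬P·Q·R·S.

g(P, Q, R, S) = NOT (((NOT P AND Q) AND R) AND S)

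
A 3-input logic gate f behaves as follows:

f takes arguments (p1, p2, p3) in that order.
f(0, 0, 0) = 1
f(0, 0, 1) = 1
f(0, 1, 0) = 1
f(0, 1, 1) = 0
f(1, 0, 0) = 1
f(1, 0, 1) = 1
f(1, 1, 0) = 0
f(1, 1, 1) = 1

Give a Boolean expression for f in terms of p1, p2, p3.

There are just 2 zero rows: (0,1,1), (1,1,0). Their minterms are ¬p1·p2·p3, p1·p2·¬p3; the OR of those covers precisely the 0-outputs, and negating it yields f.

f(p1, p2, p3) = ¬(((¬p1 ∧ p2) ∧ p3) ∨ ((p1 ∧ p2) ∧ ¬p3))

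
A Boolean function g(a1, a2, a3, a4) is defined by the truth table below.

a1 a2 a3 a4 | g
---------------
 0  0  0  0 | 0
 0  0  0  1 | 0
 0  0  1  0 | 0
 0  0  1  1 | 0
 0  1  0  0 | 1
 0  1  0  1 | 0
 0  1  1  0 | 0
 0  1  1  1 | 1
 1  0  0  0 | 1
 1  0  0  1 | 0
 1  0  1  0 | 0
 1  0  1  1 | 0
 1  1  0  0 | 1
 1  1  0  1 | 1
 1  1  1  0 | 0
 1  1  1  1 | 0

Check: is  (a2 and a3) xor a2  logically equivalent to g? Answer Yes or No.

Check the formula against g row by row:
  a1=0, a2=0, a3=0, a4=0: formula gives 0, g = 0 ✓
  a1=0, a2=0, a3=0, a4=1: formula gives 0, g = 0 ✓
  a1=0, a2=0, a3=1, a4=0: formula gives 0, g = 0 ✓
  a1=0, a2=0, a3=1, a4=1: formula gives 0, g = 0 ✓
  …
  a1=0, a2=1, a3=0, a4=1: formula gives 1, but g = 0 ✗
Row (0,1,0,1) is a counterexample, so the formula is not equivalent to g.

No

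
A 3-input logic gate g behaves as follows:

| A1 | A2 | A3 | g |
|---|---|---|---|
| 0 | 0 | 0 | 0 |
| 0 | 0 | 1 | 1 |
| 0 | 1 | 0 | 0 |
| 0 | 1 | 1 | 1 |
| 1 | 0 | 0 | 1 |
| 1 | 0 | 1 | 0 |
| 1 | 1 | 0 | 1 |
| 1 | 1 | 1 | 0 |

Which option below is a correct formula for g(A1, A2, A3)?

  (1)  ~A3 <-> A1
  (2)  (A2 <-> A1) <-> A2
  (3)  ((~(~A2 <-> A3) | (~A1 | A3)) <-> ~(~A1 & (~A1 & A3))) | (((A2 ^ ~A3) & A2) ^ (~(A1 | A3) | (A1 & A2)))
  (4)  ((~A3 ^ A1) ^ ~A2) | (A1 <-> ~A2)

1

(2) fails at (0,0,1): the formula yields 0, g is 1.
(3) fails at (0,0,0): the formula yields 1, g is 0.
(4) fails at (0,1,0): the formula yields 1, g is 0.
Only (1) survives; checking it on all 8 rows confirms it matches g.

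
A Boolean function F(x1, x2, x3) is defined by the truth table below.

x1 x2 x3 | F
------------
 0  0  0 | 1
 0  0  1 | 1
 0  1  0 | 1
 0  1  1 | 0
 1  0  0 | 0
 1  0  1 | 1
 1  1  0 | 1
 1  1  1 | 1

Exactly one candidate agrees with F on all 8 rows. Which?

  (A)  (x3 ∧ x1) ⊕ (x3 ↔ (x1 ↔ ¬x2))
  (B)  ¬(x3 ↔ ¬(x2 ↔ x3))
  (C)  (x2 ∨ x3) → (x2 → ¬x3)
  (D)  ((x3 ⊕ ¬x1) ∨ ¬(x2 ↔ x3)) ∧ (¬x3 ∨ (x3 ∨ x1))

D

(A) fails at (0,0,1): the formula yields 0, F is 1.
(B) fails at (0,0,0): the formula yields 0, F is 1.
(C) fails at (1,0,0): the formula yields 1, F is 0.
(D) is the remaining candidate, and it agrees with F on all 8 inputs.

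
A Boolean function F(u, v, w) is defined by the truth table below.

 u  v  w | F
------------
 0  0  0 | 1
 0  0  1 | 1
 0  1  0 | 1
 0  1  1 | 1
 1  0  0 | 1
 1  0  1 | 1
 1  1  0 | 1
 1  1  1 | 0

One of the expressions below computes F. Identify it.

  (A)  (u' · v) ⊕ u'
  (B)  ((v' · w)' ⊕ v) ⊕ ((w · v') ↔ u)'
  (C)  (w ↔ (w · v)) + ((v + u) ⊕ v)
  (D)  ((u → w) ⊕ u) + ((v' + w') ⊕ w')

D

(A) disagrees with F on (0,1,0) (formula → 0, table → 1); rule it out.
(B) disagrees with F on (0,1,0) (formula → 0, table → 1); rule it out.
(C) disagrees with F on (0,0,1) (formula → 0, table → 1); rule it out.
That leaves (D). Evaluating it on every row reproduces the table of F exactly.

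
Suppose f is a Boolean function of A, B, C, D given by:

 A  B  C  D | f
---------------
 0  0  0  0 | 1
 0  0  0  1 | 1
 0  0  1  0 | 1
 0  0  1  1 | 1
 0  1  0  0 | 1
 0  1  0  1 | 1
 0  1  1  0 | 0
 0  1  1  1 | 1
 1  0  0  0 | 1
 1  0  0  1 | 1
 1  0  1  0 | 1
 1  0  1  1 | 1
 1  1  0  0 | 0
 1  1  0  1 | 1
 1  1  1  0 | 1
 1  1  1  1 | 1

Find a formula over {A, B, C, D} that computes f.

f(A, B, C, D) = ((((A' · B) · C) · D') + (((A · B) · C') · D'))'

There are just 2 zero rows: (0,1,1,0), (1,1,0,0). Their minterms are ¬A·B·C·¬D, A·B·¬C·¬D; the OR of those covers precisely the 0-outputs, and negating it yields f.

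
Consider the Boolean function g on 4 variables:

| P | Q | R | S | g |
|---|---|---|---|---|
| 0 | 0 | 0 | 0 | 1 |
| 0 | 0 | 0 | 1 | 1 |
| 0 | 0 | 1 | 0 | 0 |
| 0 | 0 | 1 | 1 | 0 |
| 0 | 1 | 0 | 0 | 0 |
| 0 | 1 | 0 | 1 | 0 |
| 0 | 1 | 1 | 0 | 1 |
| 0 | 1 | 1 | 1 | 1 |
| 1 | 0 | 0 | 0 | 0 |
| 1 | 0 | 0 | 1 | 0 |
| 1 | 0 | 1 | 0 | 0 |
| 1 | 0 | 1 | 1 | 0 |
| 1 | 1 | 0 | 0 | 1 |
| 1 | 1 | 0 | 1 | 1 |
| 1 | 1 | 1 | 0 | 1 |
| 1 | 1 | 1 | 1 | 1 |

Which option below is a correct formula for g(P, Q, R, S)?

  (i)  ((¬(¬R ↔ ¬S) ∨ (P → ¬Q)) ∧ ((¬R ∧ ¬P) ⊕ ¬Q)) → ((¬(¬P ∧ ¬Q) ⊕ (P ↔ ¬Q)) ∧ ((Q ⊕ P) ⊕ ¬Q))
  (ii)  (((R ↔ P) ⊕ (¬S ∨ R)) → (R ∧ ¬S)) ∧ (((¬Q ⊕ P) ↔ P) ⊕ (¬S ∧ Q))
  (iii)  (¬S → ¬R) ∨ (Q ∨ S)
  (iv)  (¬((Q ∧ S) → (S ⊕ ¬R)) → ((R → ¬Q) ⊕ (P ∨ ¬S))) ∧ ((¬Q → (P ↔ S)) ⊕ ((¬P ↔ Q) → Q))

i

(ii) fails at (0,0,0,0): the formula yields 0, g is 1.
(iii) fails at (0,0,1,1): the formula yields 1, g is 0.
(iv) fails at (0,0,0,0): the formula yields 0, g is 1.
Only (i) survives; checking it on all 16 rows confirms it matches g.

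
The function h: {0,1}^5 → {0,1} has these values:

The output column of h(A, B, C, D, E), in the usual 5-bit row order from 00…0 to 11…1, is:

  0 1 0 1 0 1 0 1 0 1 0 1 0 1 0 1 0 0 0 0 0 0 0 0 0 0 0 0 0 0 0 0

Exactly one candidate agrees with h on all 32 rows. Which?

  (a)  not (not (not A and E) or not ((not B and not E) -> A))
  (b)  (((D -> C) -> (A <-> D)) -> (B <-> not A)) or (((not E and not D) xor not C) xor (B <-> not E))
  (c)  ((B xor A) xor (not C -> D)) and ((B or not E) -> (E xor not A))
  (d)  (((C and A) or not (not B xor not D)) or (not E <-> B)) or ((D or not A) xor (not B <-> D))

a

(b) fails at (0,0,0,0,1): the formula yields 0, h is 1.
(c) fails at (0,0,0,0,1): the formula yields 0, h is 1.
(d) fails at (0,0,0,0,0): the formula yields 1, h is 0.
Only (a) survives; checking it on all 32 rows confirms it matches h.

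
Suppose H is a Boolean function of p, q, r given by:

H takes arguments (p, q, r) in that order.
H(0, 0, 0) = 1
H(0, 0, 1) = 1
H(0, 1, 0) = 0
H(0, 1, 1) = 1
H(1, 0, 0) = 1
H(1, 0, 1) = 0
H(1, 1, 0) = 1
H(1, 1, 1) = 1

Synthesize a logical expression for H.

H(p, q, r) = ¬(((¬p ∧ q) ∧ ¬r) ∨ ((p ∧ ¬q) ∧ r))

H is 0 on only 2 rows — (0,1,0), (1,0,1). Writing each as a minterm (¬p·q·¬r, p·¬q·r) and OR-ing them characterizes exactly where H=0, so H is the negation of that disjunction.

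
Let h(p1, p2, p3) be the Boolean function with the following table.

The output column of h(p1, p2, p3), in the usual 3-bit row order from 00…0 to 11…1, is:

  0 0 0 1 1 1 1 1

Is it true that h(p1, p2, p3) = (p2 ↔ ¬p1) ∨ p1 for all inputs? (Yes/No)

No

Check the formula against h row by row:
  p1=0, p2=0, p3=0: formula gives 0, h = 0 ✓
  p1=0, p2=0, p3=1: formula gives 0, h = 0 ✓
  p1=0, p2=1, p3=0: formula gives 1, but h = 0 ✗
A single disagreement suffices: at (0,1,0) they differ, so the formula does not compute h.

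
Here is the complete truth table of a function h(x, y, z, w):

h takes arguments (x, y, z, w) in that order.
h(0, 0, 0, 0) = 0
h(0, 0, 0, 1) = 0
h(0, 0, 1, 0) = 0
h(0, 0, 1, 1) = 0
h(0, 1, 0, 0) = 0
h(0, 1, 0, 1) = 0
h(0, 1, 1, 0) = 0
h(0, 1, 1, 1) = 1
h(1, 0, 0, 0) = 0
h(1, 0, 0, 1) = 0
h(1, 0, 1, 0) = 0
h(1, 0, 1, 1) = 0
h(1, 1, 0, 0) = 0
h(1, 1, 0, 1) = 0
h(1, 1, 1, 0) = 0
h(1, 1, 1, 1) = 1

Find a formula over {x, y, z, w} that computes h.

Collect the rows where h=1 — (0,1,1,1), (1,1,1,1) — and write one minterm per row: ¬x·y·z·w, x·y·z·w. Their union (logical OR) reproduces the table exactly.

h(x, y, z, w) = (((x' · y) · z) · w) + (((x · y) · z) · w)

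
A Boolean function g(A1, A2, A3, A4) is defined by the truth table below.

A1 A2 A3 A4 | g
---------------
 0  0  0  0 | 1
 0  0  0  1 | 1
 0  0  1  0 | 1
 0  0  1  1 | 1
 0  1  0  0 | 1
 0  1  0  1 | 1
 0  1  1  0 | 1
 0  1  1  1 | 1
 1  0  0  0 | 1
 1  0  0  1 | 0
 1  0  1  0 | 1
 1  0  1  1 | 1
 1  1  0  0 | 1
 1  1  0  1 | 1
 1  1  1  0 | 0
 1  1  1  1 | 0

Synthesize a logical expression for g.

g(A1, A2, A3, A4) = (((((A1 · A2') · A3') · A4) + (((A1 · A2) · A3) · A4')) + (((A1 · A2) · A3) · A4))'

There are just 3 zero rows: (1,0,0,1), (1,1,1,0), (1,1,1,1). Their minterms are A1·¬A2·¬A3·A4, A1·A2·A3·¬A4, A1·A2·A3·A4; the OR of those covers precisely the 0-outputs, and negating it yields g.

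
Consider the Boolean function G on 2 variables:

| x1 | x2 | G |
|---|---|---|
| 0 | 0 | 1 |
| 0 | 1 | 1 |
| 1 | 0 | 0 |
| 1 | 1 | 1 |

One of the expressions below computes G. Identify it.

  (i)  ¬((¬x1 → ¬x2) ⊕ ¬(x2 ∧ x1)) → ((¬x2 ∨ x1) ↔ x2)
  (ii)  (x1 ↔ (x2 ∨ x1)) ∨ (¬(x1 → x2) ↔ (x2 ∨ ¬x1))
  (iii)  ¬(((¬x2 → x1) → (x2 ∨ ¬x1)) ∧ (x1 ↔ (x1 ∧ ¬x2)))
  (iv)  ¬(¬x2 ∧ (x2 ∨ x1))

(i): at (0,0) it gives 0, but G = 1 — eliminated.
(ii): at (0,1) it gives 0, but G = 1 — eliminated.
(iii): at (0,0) it gives 0, but G = 1 — eliminated.
Only (iv) survives; checking it on all 4 rows confirms it matches G.

iv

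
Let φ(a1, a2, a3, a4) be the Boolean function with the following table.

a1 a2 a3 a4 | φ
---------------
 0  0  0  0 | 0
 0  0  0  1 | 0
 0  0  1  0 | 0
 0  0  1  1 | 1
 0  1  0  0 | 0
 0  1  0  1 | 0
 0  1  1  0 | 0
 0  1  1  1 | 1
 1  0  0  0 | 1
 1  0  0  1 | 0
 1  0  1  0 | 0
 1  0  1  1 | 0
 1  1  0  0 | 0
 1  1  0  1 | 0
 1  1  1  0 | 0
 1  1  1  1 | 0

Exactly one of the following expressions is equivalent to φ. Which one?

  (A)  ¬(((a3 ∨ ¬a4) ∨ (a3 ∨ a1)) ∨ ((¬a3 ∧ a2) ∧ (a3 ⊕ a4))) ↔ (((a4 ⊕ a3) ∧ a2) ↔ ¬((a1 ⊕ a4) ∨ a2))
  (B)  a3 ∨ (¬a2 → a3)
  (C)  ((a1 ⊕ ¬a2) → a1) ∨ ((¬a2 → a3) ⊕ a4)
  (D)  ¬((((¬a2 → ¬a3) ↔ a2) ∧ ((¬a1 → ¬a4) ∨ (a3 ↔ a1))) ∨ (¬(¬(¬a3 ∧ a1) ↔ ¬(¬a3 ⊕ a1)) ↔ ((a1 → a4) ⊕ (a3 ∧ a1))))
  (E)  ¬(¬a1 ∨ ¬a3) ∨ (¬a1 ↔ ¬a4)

(A) disagrees with φ on (0,0,0,0) (formula → 1, table → 0); rule it out.
(B) disagrees with φ on (0,0,1,0) (formula → 1, table → 0); rule it out.
(C) disagrees with φ on (0,0,0,1) (formula → 1, table → 0); rule it out.
(E) disagrees with φ on (0,0,0,0) (formula → 1, table → 0); rule it out.
Only (D) survives; checking it on all 16 rows confirms it matches φ.

D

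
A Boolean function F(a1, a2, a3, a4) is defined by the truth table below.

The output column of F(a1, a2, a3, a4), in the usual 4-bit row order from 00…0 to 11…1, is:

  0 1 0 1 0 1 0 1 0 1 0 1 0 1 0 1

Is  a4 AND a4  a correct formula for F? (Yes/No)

Test each input against both F and the formula:
  a1=0, a2=0, a3=0, a4=0: formula gives 0, F = 0 ✓
  a1=0, a2=0, a3=0, a4=1: formula gives 1, F = 1 ✓
  a1=0, a2=0, a3=1, a4=0: formula gives 0, F = 0 ✓
  a1=0, a2=0, a3=1, a4=1: formula gives 1, F = 1 ✓
  …and likewise for the remaining 12 rows.
No disagreement on any input; they are logically equivalent.

Yes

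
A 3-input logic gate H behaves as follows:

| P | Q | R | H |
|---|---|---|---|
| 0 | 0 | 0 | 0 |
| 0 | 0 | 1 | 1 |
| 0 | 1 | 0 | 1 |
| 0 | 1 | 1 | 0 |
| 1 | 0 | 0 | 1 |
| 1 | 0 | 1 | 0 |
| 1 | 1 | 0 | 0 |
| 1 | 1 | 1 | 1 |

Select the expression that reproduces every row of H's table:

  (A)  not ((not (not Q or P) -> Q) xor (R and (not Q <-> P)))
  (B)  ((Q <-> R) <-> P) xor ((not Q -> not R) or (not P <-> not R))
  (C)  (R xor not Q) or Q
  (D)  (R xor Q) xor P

(A) disagrees with H on (0,0,1) (formula → 0, table → 1); rule it out.
(B) disagrees with H on (0,0,0) (formula → 1, table → 0); rule it out.
(C) disagrees with H on (0,0,0) (formula → 1, table → 0); rule it out.
(D) is the remaining candidate, and it agrees with H on all 8 inputs.

D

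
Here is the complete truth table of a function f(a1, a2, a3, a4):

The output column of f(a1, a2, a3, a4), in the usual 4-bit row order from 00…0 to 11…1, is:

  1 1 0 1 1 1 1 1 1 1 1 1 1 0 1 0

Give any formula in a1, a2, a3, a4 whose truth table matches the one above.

f(a1, a2, a3, a4) = (((((a1' · a2') · a3) · a4') + (((a1 · a2) · a3') · a4)) + (((a1 · a2) · a3) · a4))'

There are just 3 zero rows: (0,0,1,0), (1,1,0,1), (1,1,1,1). Their minterms are ¬a1·¬a2·a3·¬a4, a1·a2·¬a3·a4, a1·a2·a3·a4; the OR of those covers precisely the 0-outputs, and negating it yields f.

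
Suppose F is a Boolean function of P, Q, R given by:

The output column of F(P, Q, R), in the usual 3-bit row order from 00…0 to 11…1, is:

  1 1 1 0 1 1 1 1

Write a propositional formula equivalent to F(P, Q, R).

F(P, Q, R) = ¬((¬P ∧ Q) ∧ R)

Only row (0,1,1) gives 0. So F is 1 everywhere except there — the complement of the minterm ¬P·Q·R.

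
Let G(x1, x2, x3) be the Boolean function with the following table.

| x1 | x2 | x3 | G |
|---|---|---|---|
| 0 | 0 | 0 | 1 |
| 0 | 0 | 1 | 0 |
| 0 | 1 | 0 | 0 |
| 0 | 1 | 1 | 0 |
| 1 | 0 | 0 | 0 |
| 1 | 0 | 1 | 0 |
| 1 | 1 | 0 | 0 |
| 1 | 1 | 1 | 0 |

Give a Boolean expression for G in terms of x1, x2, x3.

G(x1, x2, x3) = not ((x1 or x2) or x3)

The output is 1 only when every input is 0 — NOR of all inputs.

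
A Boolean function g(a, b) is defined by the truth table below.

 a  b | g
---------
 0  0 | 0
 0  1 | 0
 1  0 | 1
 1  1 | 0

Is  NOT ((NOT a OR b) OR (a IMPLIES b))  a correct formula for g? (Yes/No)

Evaluate NOT ((NOT a OR b) OR (a IMPLIES b)) on each row and compare to g:
  a=0, b=0: formula gives 0, g = 0 ✓
  a=0, b=1: formula gives 0, g = 0 ✓
  a=1, b=0: formula gives 1, g = 1 ✓
  a=1, b=1: formula gives 0, g = 0 ✓
Every row agrees, so the formula is equivalent.

Yes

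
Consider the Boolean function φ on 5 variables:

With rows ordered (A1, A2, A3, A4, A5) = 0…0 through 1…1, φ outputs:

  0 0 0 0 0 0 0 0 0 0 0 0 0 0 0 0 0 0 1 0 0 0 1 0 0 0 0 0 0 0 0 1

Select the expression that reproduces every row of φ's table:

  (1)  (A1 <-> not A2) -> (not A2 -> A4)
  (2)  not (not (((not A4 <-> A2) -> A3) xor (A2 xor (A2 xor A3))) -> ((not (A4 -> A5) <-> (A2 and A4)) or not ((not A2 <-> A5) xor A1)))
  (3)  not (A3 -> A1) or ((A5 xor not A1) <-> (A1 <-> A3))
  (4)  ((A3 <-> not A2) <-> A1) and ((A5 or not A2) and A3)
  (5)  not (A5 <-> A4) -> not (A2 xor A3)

(1): at (0,0,0,0,0) it gives 1, but φ = 0 — eliminated.
(3): at (0,0,0,0,0) it gives 1, but φ = 0 — eliminated.
(4): at (0,1,1,0,1) it gives 1, but φ = 0 — eliminated.
(5): at (0,0,0,0,0) it gives 1, but φ = 0 — eliminated.
Only (2) survives; checking it on all 32 rows confirms it matches φ.

2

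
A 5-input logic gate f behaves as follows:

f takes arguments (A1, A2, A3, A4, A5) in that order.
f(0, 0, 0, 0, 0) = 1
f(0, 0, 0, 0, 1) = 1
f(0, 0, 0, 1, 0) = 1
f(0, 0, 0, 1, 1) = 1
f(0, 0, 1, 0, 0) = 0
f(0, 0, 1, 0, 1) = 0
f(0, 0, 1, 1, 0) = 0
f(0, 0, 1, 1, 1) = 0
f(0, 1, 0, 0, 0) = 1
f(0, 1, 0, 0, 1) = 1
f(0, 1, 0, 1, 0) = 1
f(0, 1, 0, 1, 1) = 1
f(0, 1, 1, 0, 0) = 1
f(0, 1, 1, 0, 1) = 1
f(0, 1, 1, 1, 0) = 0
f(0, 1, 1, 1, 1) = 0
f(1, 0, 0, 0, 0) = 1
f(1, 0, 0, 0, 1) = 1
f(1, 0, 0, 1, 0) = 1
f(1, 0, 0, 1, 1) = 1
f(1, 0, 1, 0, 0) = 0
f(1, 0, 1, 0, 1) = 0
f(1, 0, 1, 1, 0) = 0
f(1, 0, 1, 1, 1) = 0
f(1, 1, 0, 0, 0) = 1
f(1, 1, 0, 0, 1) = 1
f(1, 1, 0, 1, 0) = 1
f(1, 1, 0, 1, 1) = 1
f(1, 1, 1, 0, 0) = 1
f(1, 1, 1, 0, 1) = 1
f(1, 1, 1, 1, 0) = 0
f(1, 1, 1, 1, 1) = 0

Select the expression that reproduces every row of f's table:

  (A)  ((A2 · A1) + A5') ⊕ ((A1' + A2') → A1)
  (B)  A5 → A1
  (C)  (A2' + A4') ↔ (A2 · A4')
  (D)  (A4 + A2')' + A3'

D

(A): at (0,0,0,0,1) it gives 0, but f = 1 — eliminated.
(B): at (0,0,0,0,1) it gives 0, but f = 1 — eliminated.
(C): at (0,0,0,0,0) it gives 0, but f = 1 — eliminated.
(D) is the remaining candidate, and it agrees with f on all 32 inputs.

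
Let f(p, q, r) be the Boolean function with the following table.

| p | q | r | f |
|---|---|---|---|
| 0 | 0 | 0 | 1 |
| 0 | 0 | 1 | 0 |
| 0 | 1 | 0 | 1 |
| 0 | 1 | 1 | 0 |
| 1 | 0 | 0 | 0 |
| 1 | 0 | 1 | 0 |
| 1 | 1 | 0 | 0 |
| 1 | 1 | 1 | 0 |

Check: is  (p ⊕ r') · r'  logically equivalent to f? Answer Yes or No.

Yes

Check the formula against f row by row:
  p=0, q=0, r=0: formula gives 1, f = 1 ✓
  p=0, q=0, r=1: formula gives 0, f = 0 ✓
  p=0, q=1, r=0: formula gives 1, f = 1 ✓
  p=0, q=1, r=1: formula gives 0, f = 0 ✓
  p=1, q=0, r=0: formula gives 0, f = 0 ✓
  …and likewise for the remaining 3 rows.
No disagreement on any input; they are logically equivalent.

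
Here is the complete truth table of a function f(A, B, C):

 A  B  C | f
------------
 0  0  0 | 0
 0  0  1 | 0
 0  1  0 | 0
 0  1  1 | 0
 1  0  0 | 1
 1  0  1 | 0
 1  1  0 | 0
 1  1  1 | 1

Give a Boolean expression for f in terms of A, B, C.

f(A, B, C) = ((A AND NOT B) AND NOT C) OR ((A AND B) AND C)

Collect the rows where f=1 — (1,0,0), (1,1,1) — and write one minterm per row: A·¬B·¬C, A·B·C. Their union (logical OR) reproduces the table exactly.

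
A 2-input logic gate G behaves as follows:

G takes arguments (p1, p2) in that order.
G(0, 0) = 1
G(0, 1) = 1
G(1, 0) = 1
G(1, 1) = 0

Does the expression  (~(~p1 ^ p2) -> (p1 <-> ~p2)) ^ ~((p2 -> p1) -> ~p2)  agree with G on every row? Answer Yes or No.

Yes

Test each input against both G and the formula:
  p1=0, p2=0: formula gives 1, G = 1 ✓
  p1=0, p2=1: formula gives 1, G = 1 ✓
  p1=1, p2=0: formula gives 1, G = 1 ✓
  p1=1, p2=1: formula gives 0, G = 0 ✓
Every row agrees, so the formula is equivalent.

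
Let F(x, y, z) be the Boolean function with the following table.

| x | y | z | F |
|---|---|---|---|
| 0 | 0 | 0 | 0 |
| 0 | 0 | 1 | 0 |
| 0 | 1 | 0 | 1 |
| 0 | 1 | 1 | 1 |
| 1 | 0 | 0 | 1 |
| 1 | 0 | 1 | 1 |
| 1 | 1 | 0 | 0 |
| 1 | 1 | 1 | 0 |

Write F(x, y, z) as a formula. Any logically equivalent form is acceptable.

F(x, y, z) = ((((¬x ∧ y) ∧ ¬z) ∨ ((¬x ∧ y) ∧ z)) ∨ ((x ∧ ¬y) ∧ ¬z)) ∨ ((x ∧ ¬y) ∧ z)

The 1-rows are (0,1,0), (0,1,1), (1,0,0), (1,0,1). Each contributes one minterm — ¬x·y·¬z; ¬x·y·z; x·¬y·¬z; x·¬y·z — and their disjunction is a sum-of-products form of F.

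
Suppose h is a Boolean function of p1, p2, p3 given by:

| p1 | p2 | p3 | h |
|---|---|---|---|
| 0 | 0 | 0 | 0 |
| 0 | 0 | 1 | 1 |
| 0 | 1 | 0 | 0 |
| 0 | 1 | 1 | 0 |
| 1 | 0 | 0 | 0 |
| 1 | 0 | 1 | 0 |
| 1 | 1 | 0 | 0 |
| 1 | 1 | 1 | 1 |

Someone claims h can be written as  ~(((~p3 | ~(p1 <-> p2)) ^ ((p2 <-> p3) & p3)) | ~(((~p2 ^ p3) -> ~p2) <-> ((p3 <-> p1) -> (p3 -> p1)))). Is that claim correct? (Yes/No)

Evaluate ~(((~p3 | ~(p1 <-> p2)) ^ ((p2 <-> p3) & p3)) | ~(((~p2 ^ p3) -> ~p2) <-> ((p3 <-> p1) -> (p3 -> p1)))) on each row and compare to h:
  p1=0, p2=0, p3=0: formula gives 0, h = 0 ✓
  p1=0, p2=0, p3=1: formula gives 1, h = 1 ✓
  p1=0, p2=1, p3=0: formula gives 0, h = 0 ✓
  p1=0, p2=1, p3=1: formula gives 0, h = 0 ✓
  p1=1, p2=0, p3=0: formula gives 0, h = 0 ✓
  …
  p1=1, p2=1, p3=1: formula gives 0, but h = 1 ✗
Row (1,1,1) is a counterexample, so the formula is not equivalent to h.

No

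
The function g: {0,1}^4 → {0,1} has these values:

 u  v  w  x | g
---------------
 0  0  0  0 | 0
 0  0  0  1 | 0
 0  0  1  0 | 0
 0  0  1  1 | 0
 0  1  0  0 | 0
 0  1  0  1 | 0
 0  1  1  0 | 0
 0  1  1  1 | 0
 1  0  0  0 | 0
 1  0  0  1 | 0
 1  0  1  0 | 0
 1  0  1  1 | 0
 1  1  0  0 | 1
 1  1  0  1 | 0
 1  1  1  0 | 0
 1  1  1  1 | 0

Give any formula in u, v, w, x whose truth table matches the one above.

g is 1 on exactly one input, (1,1,0,0), whose minterm is u·v·¬w·¬x. So g is just that conjunction.

g(u, v, w, x) = ((u AND v) AND NOT w) AND NOT x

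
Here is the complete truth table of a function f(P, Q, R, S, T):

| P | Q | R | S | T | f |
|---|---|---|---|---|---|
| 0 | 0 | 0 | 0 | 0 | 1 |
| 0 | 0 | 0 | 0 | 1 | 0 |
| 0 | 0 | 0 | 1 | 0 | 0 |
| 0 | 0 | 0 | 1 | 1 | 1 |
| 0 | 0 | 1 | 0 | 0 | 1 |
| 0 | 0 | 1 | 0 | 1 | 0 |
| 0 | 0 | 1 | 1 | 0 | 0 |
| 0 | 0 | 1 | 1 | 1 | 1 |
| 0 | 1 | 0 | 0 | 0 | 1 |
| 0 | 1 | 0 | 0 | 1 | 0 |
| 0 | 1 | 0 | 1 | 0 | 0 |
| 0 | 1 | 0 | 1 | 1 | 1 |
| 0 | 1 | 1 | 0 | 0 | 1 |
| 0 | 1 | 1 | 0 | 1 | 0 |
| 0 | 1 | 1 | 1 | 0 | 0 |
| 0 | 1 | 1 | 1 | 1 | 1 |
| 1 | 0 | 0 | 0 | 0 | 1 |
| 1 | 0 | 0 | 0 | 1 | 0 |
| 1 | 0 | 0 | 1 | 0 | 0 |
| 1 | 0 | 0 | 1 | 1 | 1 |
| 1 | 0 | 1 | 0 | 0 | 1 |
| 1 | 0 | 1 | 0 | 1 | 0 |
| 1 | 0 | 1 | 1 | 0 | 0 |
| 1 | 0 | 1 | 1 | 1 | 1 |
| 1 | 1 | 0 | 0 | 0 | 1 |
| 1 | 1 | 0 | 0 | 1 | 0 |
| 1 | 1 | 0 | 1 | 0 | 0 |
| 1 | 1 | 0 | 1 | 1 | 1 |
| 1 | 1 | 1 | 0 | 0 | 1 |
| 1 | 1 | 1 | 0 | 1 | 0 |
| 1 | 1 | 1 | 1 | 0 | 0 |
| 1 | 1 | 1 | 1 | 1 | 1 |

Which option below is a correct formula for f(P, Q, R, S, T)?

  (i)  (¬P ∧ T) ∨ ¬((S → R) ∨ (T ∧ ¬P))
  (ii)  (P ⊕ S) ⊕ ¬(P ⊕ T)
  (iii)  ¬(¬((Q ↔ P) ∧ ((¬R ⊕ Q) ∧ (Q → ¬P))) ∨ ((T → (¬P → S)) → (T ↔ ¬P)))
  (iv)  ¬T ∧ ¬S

(i) disagrees with f on (0,0,0,0,0) (formula → 0, table → 1); rule it out.
(iii) disagrees with f on (0,0,0,1,0) (formula → 1, table → 0); rule it out.
(iv) disagrees with f on (0,0,0,1,1) (formula → 0, table → 1); rule it out.
Only (ii) survives; checking it on all 32 rows confirms it matches f.

ii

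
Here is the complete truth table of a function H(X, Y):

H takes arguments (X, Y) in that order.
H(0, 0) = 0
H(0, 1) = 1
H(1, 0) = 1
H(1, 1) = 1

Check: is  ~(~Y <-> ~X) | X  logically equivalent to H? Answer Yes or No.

Check the formula against H row by row:
  X=0, Y=0: formula gives 0, H = 0 ✓
  X=0, Y=1: formula gives 1, H = 1 ✓
  X=1, Y=0: formula gives 1, H = 1 ✓
  X=1, Y=1: formula gives 1, H = 1 ✓
All 4 rows match — the expression computes H exactly.

Yes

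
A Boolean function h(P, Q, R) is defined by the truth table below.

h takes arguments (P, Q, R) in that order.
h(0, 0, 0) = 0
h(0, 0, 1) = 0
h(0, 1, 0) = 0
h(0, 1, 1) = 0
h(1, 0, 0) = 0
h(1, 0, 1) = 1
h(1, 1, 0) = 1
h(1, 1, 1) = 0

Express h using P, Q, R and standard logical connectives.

h(P, Q, R) = ((P ∧ ¬Q) ∧ R) ∨ ((P ∧ Q) ∧ ¬R)

h=1 on 2 inputs: (1,0,1), (1,1,0). Reading each as a conjunction of literals (P·¬Q·R, P·Q·¬R) and taking the OR gives the canonical DNF.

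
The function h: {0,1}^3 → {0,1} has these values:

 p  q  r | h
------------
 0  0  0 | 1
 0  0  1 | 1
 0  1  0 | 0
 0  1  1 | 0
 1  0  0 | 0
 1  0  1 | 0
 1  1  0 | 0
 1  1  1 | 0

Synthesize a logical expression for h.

h=1 on 2 inputs: (0,0,0), (0,0,1). Reading each as a conjunction of literals (¬p·¬q·¬r, ¬p·¬q·r) and taking the OR gives the canonical DNF.

h(p, q, r) = ((¬p ∧ ¬q) ∧ ¬r) ∨ ((¬p ∧ ¬q) ∧ r)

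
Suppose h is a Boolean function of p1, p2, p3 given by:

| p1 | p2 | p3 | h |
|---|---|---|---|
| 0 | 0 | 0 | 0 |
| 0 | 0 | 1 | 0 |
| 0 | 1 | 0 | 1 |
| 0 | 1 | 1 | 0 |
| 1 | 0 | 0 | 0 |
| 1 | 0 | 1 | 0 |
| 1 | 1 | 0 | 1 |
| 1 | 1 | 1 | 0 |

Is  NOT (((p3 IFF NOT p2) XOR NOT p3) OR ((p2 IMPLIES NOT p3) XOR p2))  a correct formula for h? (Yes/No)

Evaluate NOT (((p3 IFF NOT p2) XOR NOT p3) OR ((p2 IMPLIES NOT p3) XOR p2)) on each row and compare to h:
  p1=0, p2=0, p3=0: formula gives 0, h = 0 ✓
  p1=0, p2=0, p3=1: formula gives 0, h = 0 ✓
  p1=0, p2=1, p3=0: formula gives 1, h = 1 ✓
  p1=0, p2=1, p3=1: formula gives 0, h = 0 ✓
  p1=1, p2=0, p3=0: formula gives 0, h = 0 ✓
  …and likewise for the remaining 3 rows.
Every row agrees, so the formula is equivalent.

Yes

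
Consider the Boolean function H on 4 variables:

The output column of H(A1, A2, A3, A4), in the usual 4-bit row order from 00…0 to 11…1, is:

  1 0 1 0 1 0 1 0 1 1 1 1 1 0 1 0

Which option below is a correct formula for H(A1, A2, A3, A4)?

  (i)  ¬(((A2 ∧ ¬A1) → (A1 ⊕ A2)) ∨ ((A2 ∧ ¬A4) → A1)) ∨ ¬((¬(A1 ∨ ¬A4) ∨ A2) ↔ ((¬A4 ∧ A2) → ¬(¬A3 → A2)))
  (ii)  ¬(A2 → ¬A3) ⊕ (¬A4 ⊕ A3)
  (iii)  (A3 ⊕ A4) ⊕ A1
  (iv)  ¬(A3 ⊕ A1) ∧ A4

(ii) fails at (0,0,1,0): the formula yields 0, H is 1.
(iii) fails at (0,0,0,0): the formula yields 0, H is 1.
(iv) fails at (0,0,0,0): the formula yields 0, H is 1.
That leaves (i). Evaluating it on every row reproduces the table of H exactly.

i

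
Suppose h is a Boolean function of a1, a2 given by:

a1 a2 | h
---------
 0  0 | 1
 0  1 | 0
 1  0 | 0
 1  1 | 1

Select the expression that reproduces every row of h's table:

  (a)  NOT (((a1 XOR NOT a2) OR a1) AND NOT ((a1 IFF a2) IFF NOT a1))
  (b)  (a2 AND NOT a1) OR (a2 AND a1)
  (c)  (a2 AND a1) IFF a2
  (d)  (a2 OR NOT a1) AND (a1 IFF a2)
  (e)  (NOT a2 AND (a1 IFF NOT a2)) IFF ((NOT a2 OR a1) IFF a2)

d

(a): at (0,1) it gives 1, but h = 0 — eliminated.
(b): at (0,0) it gives 0, but h = 1 — eliminated.
(c): at (1,0) it gives 1, but h = 0 — eliminated.
(e): at (0,1) it gives 1, but h = 0 — eliminated.
(d) is the remaining candidate, and it agrees with h on all 4 inputs.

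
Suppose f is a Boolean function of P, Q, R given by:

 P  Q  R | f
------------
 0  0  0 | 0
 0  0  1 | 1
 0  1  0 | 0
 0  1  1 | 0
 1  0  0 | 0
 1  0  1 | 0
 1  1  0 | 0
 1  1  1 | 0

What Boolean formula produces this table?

f is 1 on exactly one input, (0,0,1), whose minterm is ¬P·¬Q·R. So f is just that conjunction.

f(P, Q, R) = (¬P ∧ ¬Q) ∧ R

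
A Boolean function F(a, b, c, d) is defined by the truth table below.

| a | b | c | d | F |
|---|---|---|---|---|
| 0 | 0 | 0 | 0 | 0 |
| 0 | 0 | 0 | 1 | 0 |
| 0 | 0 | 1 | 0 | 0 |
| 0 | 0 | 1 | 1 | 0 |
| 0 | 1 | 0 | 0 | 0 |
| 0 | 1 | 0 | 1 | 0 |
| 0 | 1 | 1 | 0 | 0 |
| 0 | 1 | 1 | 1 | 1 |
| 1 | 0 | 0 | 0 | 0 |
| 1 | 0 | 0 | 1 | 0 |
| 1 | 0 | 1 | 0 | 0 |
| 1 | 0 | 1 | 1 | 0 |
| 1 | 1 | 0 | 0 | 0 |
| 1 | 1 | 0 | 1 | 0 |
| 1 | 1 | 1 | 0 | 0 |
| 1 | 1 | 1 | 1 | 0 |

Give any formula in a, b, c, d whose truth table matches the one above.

F(a, b, c, d) = ((not a and b) and c) and d

F is 1 on exactly one input, (0,1,1,1), whose minterm is ¬a·b·c·d. So F is just that conjunction.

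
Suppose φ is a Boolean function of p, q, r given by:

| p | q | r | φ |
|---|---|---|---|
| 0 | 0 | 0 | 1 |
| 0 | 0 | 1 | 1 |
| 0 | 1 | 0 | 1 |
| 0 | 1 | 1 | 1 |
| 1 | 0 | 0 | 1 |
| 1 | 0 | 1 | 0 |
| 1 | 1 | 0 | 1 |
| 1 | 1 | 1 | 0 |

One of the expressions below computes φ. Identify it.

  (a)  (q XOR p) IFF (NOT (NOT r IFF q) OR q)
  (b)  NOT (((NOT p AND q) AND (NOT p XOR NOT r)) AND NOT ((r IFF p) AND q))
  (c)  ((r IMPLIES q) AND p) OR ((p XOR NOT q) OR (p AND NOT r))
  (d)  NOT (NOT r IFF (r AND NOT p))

d

(a) disagrees with φ on (0,0,0) (formula → 0, table → 1); rule it out.
(b) disagrees with φ on (0,1,1) (formula → 0, table → 1); rule it out.
(c) disagrees with φ on (0,1,0) (formula → 0, table → 1); rule it out.
(d) is the remaining candidate, and it agrees with φ on all 8 inputs.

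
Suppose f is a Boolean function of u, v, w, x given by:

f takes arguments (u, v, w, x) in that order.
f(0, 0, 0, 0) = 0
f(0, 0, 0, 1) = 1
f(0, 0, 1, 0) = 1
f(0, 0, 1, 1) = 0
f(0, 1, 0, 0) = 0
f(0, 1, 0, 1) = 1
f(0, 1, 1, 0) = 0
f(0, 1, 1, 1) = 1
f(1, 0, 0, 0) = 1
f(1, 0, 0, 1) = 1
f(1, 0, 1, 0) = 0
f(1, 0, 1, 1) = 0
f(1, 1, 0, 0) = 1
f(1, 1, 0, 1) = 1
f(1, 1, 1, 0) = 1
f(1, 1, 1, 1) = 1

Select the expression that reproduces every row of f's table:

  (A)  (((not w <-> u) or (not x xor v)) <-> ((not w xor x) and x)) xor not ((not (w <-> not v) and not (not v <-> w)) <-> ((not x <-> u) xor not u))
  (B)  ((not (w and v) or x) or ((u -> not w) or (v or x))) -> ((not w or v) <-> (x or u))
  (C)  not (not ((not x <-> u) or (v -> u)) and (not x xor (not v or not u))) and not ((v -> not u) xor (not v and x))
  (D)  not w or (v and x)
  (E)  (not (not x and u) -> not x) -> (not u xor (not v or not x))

(A) disagrees with f on (0,0,0,1) (formula → 0, table → 1); rule it out.
(C) disagrees with f on (0,0,1,0) (formula → 0, table → 1); rule it out.
(D) disagrees with f on (0,0,0,0) (formula → 1, table → 0); rule it out.
(E) disagrees with f on (0,0,1,0) (formula → 0, table → 1); rule it out.
Only (B) survives; checking it on all 16 rows confirms it matches f.

B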